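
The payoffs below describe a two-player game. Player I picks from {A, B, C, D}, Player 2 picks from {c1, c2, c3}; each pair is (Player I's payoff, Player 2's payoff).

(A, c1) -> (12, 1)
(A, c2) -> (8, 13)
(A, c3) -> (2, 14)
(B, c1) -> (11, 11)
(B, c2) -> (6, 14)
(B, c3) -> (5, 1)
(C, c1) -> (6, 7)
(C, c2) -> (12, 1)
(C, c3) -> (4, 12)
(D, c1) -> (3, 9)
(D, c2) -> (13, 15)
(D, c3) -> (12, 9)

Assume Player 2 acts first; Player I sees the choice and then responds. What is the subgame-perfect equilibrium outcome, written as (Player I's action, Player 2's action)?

Backward induction with Player 2 moving first.
- c1: Player I compares 12, 11, 6, 3 and picks A; Player 2 would get 1.
- c2: Player I compares 8, 6, 12, 13 and picks D; Player 2 would get 15.
- c3: Player I compares 2, 5, 4, 12 and picks D; Player 2 would get 9.
Among 1, 15, 9, the best is 15 at c2. Subgame-perfect outcome: (D, c2) with payoffs (13, 15).

(D, c2)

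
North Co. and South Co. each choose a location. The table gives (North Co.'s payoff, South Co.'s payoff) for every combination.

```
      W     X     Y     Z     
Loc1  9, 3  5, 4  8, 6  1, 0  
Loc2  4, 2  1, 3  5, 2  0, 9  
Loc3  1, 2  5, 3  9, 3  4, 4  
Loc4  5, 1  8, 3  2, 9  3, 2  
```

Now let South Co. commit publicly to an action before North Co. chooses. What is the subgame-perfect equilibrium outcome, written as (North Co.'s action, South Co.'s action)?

(Loc3, Z)

Solve by backward induction (South Co. leads).
- W: North Co. compares 9, 4, 1, 5 and picks Loc1; South Co. would get 3.
- X: North Co. compares 5, 1, 5, 8 and picks Loc4; South Co. would get 3.
- Y: North Co. compares 8, 5, 9, 2 and picks Loc3; South Co. would get 3.
- Z: North Co. compares 1, 0, 4, 3 and picks Loc3; South Co. would get 4.
Maximizing over 3, 3, 3, 4, South Co. chooses Z. Subgame-perfect outcome: (Loc3, Z) with payoffs (4, 4).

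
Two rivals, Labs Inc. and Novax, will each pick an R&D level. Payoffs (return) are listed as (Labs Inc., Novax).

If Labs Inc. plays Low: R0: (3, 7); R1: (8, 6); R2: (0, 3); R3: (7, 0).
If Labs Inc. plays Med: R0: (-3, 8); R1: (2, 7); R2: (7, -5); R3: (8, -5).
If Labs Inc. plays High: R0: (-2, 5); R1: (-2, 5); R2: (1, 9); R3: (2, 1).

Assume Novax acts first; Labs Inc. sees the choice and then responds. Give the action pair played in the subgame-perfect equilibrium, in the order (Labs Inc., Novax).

(Low, R0)

Solve by backward induction (Novax leads).
- R0: Labs Inc. compares 3, -3, -2 and picks Low; Novax would get 7.
- R1: Labs Inc. compares 8, 2, -2 and picks Low; Novax would get 6.
- R2: Labs Inc. compares 0, 7, 1 and picks Med; Novax would get -5.
- R3: Labs Inc. compares 7, 8, 2 and picks Med; Novax would get -5.
Maximizing over 7, 6, -5, -5, Novax chooses R0. Subgame-perfect outcome: (Low, R0) with payoffs (3, 7).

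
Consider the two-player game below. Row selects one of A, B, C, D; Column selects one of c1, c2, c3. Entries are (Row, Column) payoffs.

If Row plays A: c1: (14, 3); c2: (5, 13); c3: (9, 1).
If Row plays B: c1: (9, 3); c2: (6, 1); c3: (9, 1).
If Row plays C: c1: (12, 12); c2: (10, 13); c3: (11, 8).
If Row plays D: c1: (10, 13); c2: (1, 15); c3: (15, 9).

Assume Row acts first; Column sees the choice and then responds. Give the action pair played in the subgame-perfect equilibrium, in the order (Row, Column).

Solve by backward induction (Row leads).
- A: Column compares 3, 13, 1 and picks c2; Row would get 5.
- B: Column compares 3, 1, 1 and picks c1; Row would get 9.
- C: Column compares 12, 13, 8 and picks c2; Row would get 10.
- D: Column compares 13, 15, 9 and picks c2; Row would get 1.
Row's induced payoffs are 5, 9, 10, 1, so Row commits to C. Subgame-perfect outcome: (C, c2) with payoffs (10, 13).

(C, c2)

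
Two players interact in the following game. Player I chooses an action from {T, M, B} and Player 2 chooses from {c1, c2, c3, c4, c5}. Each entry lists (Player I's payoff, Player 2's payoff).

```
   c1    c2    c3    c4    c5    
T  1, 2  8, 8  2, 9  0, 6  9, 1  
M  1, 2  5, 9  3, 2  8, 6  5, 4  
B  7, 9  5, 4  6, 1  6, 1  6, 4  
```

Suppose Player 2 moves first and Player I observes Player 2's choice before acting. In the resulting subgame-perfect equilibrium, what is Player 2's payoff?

9

Work backward from Player I's decision.
- c1: BR = B, leader payoff 9.
- c2: BR = T, leader payoff 8.
- c3: BR = B, leader payoff 1.
- c4: BR = M, leader payoff 6.
- c5: BR = T, leader payoff 1.
Among 9, 8, 1, 6, 1, the best is 9 at c1. Subgame-perfect outcome: (B, c1) with payoffs (7, 9).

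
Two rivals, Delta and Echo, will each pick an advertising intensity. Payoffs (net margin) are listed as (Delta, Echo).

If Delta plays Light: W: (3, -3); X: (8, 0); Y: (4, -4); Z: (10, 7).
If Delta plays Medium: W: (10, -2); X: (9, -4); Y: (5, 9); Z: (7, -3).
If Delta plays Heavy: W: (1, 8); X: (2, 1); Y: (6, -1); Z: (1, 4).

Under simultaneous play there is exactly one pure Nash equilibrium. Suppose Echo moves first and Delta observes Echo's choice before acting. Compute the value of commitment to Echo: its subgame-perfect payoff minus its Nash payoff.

Solve by backward induction (Echo leads).
- W: BR = Medium, leader payoff -2.
- X: BR = Medium, leader payoff -4.
- Y: BR = Heavy, leader payoff -1.
- Z: BR = Light, leader payoff 7.
Among -2, -4, -1, 7, the best is 7 at Z. Subgame-perfect outcome: (Light, Z) with payoffs (10, 7).
For the simultaneous game, intersect best replies.
Delta's best replies: W→Medium; X→Medium; Y→Heavy; Z→Light.
Echo's best replies: Light→Z; Medium→Y; Heavy→W.
The unique mutual best reply is (Light, Z), giving (10, 7).
Echo's commitment gain: 7 − 7 = 0.

0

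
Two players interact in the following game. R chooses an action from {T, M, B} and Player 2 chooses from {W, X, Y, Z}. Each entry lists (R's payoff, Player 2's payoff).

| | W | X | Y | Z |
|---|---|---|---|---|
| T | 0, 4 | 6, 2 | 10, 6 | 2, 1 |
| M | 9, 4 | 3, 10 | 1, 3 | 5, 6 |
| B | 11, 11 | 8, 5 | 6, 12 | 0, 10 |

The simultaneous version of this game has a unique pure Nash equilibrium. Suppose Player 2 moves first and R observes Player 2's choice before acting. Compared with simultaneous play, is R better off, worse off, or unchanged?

Work backward from R's decision.
- W: R compares 0, 9, 11 and picks B; Player 2 would get 11.
- X: R compares 6, 3, 8 and picks B; Player 2 would get 5.
- Y: R compares 10, 1, 6 and picks T; Player 2 would get 6.
- Z: R compares 2, 5, 0 and picks M; Player 2 would get 6.
Player 2's induced payoffs are 11, 5, 6, 6, so Player 2 commits to W. Subgame-perfect outcome: (B, W) with payoffs (11, 11).
Now find the simultaneous Nash equilibrium.
R's best replies: W→B; X→B; Y→T; Z→M.
Player 2's best replies: T→Y; M→X; B→Y.
The unique mutual best reply is (T, Y), giving (10, 6).
R earns 11 sequentially versus 10 at the Nash outcome: better off.

better off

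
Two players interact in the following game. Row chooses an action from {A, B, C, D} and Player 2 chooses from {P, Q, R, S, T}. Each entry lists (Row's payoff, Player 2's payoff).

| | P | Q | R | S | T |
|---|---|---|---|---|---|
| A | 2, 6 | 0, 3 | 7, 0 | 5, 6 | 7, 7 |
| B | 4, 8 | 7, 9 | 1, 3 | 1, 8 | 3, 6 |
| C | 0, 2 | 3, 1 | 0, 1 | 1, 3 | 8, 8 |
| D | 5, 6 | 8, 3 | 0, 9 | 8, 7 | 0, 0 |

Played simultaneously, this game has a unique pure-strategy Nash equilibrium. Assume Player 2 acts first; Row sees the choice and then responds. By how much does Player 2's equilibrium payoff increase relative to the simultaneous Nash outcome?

Solve by backward induction (Player 2 leads).
- P: Row compares 2, 4, 0, 5 and picks D; Player 2 would get 6.
- Q: Row compares 0, 7, 3, 8 and picks D; Player 2 would get 3.
- R: Row compares 7, 1, 0, 0 and picks A; Player 2 would get 0.
- S: Row compares 5, 1, 1, 8 and picks D; Player 2 would get 7.
- T: Row compares 7, 3, 8, 0 and picks C; Player 2 would get 8.
Player 2's induced payoffs are 6, 3, 0, 7, 8, so Player 2 commits to T. Subgame-perfect outcome: (C, T) with payoffs (8, 8).
Now find the simultaneous Nash equilibrium.
Row's best replies: P→D; Q→D; R→A; S→D; T→C.
Player 2's best replies: A→T; B→Q; C→T; D→R.
The unique mutual best reply is (C, T), giving (8, 8).
Player 2's commitment gain: 8 − 8 = 0.

0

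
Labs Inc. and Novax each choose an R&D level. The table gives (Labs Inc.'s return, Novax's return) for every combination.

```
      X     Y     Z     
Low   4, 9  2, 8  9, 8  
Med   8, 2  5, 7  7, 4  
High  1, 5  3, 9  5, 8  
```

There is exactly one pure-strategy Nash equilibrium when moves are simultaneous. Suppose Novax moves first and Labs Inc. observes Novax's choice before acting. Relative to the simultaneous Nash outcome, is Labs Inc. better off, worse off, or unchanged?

Labs Inc. best-responds to each possible Novax move:
- X → Labs Inc. plays Med (best of 4, 8, 1); Novax gets 2.
- Y → Labs Inc. plays Med (best of 2, 5, 3); Novax gets 7.
- Z → Labs Inc. plays Low (best of 9, 7, 5); Novax gets 8.
Maximizing over 2, 7, 8, Novax chooses Z. Subgame-perfect outcome: (Low, Z) with payoffs (9, 8).
Now find the simultaneous Nash equilibrium.
Labs Inc.'s best replies: X→Med; Y→Med; Z→Low.
Novax's best replies: Low→X; Med→Y; High→Y.
Only (Med, Y) has each player best-responding; Nash payoffs (5, 7).
Labs Inc. earns 9 sequentially versus 5 at the Nash outcome: better off.

better off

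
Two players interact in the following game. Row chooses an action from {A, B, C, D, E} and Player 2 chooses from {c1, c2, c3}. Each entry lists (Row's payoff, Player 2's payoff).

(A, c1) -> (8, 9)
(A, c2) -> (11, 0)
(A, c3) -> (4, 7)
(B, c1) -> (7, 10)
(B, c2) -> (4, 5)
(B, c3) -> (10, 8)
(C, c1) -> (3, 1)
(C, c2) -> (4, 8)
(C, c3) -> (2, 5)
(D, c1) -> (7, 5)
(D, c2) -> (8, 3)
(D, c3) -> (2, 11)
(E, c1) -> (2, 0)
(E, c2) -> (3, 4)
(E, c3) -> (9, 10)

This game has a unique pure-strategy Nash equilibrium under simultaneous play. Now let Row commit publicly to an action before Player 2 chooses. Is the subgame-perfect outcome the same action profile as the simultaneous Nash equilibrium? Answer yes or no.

no

Player 2 best-responds to each possible Row move:
- A: Player 2 compares 9, 0, 7 and picks c1; Row would get 8.
- B: Player 2 compares 10, 5, 8 and picks c1; Row would get 7.
- C: Player 2 compares 1, 8, 5 and picks c2; Row would get 4.
- D: Player 2 compares 5, 3, 11 and picks c3; Row would get 2.
- E: Player 2 compares 0, 4, 10 and picks c3; Row would get 9.
Maximizing over 8, 7, 4, 2, 9, Row chooses E. Subgame-perfect outcome: (E, c3) with payoffs (9, 10).
For the simultaneous game, intersect best replies.
Row's best replies: c1→A; c2→A; c3→B.
Player 2's best replies: A→c1; B→c1; C→c2; D→c3; E→c3.
The unique mutual best reply is (A, c1), giving (8, 9).
Sequential outcome (E, c3) differs from the Nash profile (A, c1).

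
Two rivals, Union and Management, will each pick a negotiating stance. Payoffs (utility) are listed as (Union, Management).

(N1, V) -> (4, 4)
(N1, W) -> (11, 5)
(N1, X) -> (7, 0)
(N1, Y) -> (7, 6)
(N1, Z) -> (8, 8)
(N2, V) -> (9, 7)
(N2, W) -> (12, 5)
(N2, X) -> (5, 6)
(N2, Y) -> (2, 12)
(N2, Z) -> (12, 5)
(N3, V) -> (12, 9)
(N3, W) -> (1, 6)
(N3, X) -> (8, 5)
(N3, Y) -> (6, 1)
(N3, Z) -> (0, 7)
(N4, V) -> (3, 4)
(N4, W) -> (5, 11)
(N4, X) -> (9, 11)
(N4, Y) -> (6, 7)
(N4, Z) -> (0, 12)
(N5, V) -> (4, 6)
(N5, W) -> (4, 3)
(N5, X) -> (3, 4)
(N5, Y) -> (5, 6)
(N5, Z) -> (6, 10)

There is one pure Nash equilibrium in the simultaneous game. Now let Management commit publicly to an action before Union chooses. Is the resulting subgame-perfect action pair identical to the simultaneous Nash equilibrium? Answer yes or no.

Work backward from Union's decision.
- V → Union plays N3 (best of 4, 9, 12, 3, 4); Management gets 9.
- W → Union plays N2 (best of 11, 12, 1, 5, 4); Management gets 5.
- X → Union plays N4 (best of 7, 5, 8, 9, 3); Management gets 11.
- Y → Union plays N1 (best of 7, 2, 6, 6, 5); Management gets 6.
- Z → Union plays N2 (best of 8, 12, 0, 0, 6); Management gets 5.
Maximizing over 9, 5, 11, 6, 5, Management chooses X. Subgame-perfect outcome: (N4, X) with payoffs (9, 11).
For the simultaneous game, intersect best replies.
Union's best replies: V→N3; W→N2; X→N4; Y→N1; Z→N2.
Management's best replies: N1→Z; N2→Y; N3→V; N4→Z; N5→Z.
The unique mutual best reply is (N3, V), giving (12, 9).
Sequential outcome (N4, X) differs from the Nash profile (N3, V).

no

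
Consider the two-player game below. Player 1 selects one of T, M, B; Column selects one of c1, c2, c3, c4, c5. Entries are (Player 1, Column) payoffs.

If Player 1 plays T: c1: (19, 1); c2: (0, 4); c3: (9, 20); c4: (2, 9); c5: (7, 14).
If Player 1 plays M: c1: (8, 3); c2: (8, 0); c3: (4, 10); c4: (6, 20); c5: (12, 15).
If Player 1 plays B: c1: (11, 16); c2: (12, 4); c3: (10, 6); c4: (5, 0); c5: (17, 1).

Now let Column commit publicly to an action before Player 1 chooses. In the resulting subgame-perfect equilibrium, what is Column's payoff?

20

Solve by backward induction (Column leads).
- c1 → Player 1 plays T (best of 19, 8, 11); Column gets 1.
- c2 → Player 1 plays B (best of 0, 8, 12); Column gets 4.
- c3 → Player 1 plays B (best of 9, 4, 10); Column gets 6.
- c4 → Player 1 plays M (best of 2, 6, 5); Column gets 20.
- c5 → Player 1 plays B (best of 7, 12, 17); Column gets 1.
Among 1, 4, 6, 20, 1, the best is 20 at c4. Subgame-perfect outcome: (M, c4) with payoffs (6, 20).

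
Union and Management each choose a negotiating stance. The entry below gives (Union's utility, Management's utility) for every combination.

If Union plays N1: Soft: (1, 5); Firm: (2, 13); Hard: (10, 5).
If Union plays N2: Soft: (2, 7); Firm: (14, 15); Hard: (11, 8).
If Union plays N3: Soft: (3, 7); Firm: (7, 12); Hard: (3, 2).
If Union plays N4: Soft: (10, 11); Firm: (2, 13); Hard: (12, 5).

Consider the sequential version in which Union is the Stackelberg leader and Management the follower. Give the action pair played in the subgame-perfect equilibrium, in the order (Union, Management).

(N2, Firm)

Management best-responds to each possible Union move:
- N1: Management compares 5, 13, 5 and picks Firm; Union would get 2.
- N2: Management compares 7, 15, 8 and picks Firm; Union would get 14.
- N3: Management compares 7, 12, 2 and picks Firm; Union would get 7.
- N4: Management compares 11, 13, 5 and picks Firm; Union would get 2.
Among 2, 14, 7, 2, the best is 14 at N2. Subgame-perfect outcome: (N2, Firm) with payoffs (14, 15).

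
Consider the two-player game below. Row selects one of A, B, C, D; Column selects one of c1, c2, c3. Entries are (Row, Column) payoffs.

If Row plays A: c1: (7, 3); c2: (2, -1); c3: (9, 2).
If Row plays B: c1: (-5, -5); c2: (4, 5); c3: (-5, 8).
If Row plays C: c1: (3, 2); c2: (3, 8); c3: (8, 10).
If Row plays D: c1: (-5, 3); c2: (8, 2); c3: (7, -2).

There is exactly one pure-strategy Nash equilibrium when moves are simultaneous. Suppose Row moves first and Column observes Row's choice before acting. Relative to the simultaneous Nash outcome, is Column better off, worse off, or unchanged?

Solve by backward induction (Row leads).
- A: BR = c1, leader payoff 7.
- B: BR = c3, leader payoff -5.
- C: BR = c3, leader payoff 8.
- D: BR = c1, leader payoff -5.
Row's induced payoffs are 7, -5, 8, -5, so Row commits to C. Subgame-perfect outcome: (C, c3) with payoffs (8, 10).
Now find the simultaneous Nash equilibrium.
Row's best replies: c1→A; c2→D; c3→A.
Column's best replies: A→c1; B→c3; C→c3; D→c1.
Only (A, c1) has each player best-responding; Nash payoffs (7, 3).
Column earns 10 sequentially versus 3 at the Nash outcome: better off.

better off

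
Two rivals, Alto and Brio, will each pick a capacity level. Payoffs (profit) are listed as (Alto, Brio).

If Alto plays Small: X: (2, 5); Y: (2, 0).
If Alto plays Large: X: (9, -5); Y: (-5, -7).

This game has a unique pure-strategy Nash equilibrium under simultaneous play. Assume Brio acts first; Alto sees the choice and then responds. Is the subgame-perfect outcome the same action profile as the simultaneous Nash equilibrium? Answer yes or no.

no

Alto best-responds to each possible Brio move:
- X: BR = Large, leader payoff -5.
- Y: BR = Small, leader payoff 0.
Maximizing over -5, 0, Brio chooses Y. Subgame-perfect outcome: (Small, Y) with payoffs (2, 0).
Now find the simultaneous Nash equilibrium.
Alto's best replies: X→Large; Y→Small.
Brio's best replies: Small→X; Large→X.
The unique mutual best reply is (Large, X), giving (9, -5).
Sequential outcome (Small, Y) differs from the Nash profile (Large, X).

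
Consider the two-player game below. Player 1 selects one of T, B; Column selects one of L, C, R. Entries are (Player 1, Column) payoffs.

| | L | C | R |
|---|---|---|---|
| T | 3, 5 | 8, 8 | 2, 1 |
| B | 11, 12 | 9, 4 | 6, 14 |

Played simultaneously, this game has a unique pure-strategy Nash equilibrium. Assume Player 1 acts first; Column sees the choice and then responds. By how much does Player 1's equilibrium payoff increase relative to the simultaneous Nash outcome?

2

Solve by backward induction (Player 1 leads).
- T: BR = C, leader payoff 8.
- B: BR = R, leader payoff 6.
Among 8, 6, the best is 8 at T. Subgame-perfect outcome: (T, C) with payoffs (8, 8).
Under simultaneous play:
Player 1's best replies: L→B; C→B; R→B.
Column's best replies: T→C; B→R.
Only (B, R) has each player best-responding; Nash payoffs (6, 14).
Player 1's commitment gain: 8 − 6 = 2.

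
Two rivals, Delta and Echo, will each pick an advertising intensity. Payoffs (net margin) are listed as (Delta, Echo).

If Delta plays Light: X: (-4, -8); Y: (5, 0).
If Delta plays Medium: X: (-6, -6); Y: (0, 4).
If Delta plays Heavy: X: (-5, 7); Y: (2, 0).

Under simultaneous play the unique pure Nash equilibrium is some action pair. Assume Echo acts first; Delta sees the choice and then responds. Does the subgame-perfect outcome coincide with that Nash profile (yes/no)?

Delta best-responds to each possible Echo move:
- X: BR = Light, leader payoff -8.
- Y: BR = Light, leader payoff 0.
Among -8, 0, the best is 0 at Y. Subgame-perfect outcome: (Light, Y) with payoffs (5, 0).
Under simultaneous play:
Delta's best replies: X→Light; Y→Light.
Echo's best replies: Light→Y; Medium→Y; Heavy→X.
The unique mutual best reply is (Light, Y), giving (5, 0).
Sequential outcome (Light, Y) coincides with the Nash profile (Light, Y).

yes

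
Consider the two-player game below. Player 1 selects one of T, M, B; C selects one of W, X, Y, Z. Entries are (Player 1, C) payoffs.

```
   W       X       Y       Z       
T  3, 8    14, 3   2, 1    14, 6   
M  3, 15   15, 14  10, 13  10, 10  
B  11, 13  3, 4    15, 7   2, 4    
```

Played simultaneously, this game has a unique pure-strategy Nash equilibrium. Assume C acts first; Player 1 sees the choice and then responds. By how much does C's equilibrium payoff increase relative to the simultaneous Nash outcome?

Backward induction with C moving first.
- W → Player 1 plays B (best of 3, 3, 11); C gets 13.
- X → Player 1 plays M (best of 14, 15, 3); C gets 14.
- Y → Player 1 plays B (best of 2, 10, 15); C gets 7.
- Z → Player 1 plays T (best of 14, 10, 2); C gets 6.
Among 13, 14, 7, 6, the best is 14 at X. Subgame-perfect outcome: (M, X) with payoffs (15, 14).
Under simultaneous play:
Player 1's best replies: W→B; X→M; Y→B; Z→T.
C's best replies: T→W; M→W; B→W.
Only (B, W) has each player best-responding; Nash payoffs (11, 13).
C's commitment gain: 14 − 13 = 1.

1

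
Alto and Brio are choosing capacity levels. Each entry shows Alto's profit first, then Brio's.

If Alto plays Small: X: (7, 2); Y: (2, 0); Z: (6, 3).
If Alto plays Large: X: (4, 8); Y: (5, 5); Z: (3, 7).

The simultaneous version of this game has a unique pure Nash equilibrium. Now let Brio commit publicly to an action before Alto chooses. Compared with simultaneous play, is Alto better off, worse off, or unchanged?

worse off

Alto best-responds to each possible Brio move:
- X: Alto compares 7, 4 and picks Small; Brio would get 2.
- Y: Alto compares 2, 5 and picks Large; Brio would get 5.
- Z: Alto compares 6, 3 and picks Small; Brio would get 3.
Maximizing over 2, 5, 3, Brio chooses Y. Subgame-perfect outcome: (Large, Y) with payoffs (5, 5).
For the simultaneous game, intersect best replies.
Alto's best replies: X→Small; Y→Large; Z→Small.
Brio's best replies: Small→Z; Large→X.
The unique mutual best reply is (Small, Z), giving (6, 3).
Alto earns 5 sequentially versus 6 at the Nash outcome: worse off.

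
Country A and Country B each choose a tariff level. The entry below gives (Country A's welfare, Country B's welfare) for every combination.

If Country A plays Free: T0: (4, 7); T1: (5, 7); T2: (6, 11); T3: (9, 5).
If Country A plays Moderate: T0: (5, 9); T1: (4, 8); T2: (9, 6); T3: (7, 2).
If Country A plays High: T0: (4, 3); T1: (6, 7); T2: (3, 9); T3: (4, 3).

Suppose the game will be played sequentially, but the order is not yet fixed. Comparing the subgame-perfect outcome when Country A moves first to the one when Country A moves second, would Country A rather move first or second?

first

If Country A leads: Country B's best replies are Free→T2, Moderate→T0, High→T2; Country A's induced payoffs 6, 5, 3; outcome (Free, T2), payoffs (6, 11).
If Country B leads: Country A's best replies are T0→Moderate, T1→High, T2→Moderate, T3→Free; Country B's induced payoffs 9, 7, 6, 5; outcome (Moderate, T0), payoffs (5, 9).
Country A gets 6 moving first and 5 moving second, so Country A prefers to move first.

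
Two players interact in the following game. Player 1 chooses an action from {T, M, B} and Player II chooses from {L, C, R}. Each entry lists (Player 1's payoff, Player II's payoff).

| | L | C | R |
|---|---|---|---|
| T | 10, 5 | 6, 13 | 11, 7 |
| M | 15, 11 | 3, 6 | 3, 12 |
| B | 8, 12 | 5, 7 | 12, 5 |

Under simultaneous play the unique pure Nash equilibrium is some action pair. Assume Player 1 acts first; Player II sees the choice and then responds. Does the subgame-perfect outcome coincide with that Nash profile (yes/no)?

no

Player II best-responds to each possible Player 1 move:
- T: BR = C, leader payoff 6.
- M: BR = R, leader payoff 3.
- B: BR = L, leader payoff 8.
Maximizing over 6, 3, 8, Player 1 chooses B. Subgame-perfect outcome: (B, L) with payoffs (8, 12).
For the simultaneous game, intersect best replies.
Player 1's best replies: L→M; C→T; R→B.
Player II's best replies: T→C; M→R; B→L.
The unique mutual best reply is (T, C), giving (6, 13).
Sequential outcome (B, L) differs from the Nash profile (T, C).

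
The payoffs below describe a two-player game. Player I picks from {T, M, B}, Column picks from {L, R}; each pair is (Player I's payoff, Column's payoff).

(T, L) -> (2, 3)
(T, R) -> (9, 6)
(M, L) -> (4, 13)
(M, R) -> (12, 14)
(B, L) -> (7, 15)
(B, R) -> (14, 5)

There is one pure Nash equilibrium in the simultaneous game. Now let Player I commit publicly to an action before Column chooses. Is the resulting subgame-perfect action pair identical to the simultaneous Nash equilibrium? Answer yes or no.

Work backward from Column's decision.
- T: Column compares 3, 6 and picks R; Player I would get 9.
- M: Column compares 13, 14 and picks R; Player I would get 12.
- B: Column compares 15, 5 and picks L; Player I would get 7.
Player I's induced payoffs are 9, 12, 7, so Player I commits to M. Subgame-perfect outcome: (M, R) with payoffs (12, 14).
Under simultaneous play:
Player I's best replies: L→B; R→B.
Column's best replies: T→R; M→R; B→L.
The unique mutual best reply is (B, L), giving (7, 15).
Sequential outcome (M, R) differs from the Nash profile (B, L).

no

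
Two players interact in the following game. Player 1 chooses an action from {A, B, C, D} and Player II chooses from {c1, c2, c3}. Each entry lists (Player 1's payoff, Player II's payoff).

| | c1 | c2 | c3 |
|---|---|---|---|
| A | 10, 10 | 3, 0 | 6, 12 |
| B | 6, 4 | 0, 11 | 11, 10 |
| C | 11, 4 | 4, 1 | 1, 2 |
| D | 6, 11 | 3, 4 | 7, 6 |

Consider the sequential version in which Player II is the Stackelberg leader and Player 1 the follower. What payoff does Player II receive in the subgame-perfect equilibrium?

10

Solve by backward induction (Player II leads).
- c1 → Player 1 plays C (best of 10, 6, 11, 6); Player II gets 4.
- c2 → Player 1 plays C (best of 3, 0, 4, 3); Player II gets 1.
- c3 → Player 1 plays B (best of 6, 11, 1, 7); Player II gets 10.
Maximizing over 4, 1, 10, Player II chooses c3. Subgame-perfect outcome: (B, c3) with payoffs (11, 10).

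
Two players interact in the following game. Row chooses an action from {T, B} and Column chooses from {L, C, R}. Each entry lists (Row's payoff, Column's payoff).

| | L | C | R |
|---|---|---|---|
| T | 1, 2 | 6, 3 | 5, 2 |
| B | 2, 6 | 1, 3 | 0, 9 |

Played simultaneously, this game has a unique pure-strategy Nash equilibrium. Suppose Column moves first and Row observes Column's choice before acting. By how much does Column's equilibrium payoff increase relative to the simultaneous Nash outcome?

Work backward from Row's decision.
- L: Row compares 1, 2 and picks B; Column would get 6.
- C: Row compares 6, 1 and picks T; Column would get 3.
- R: Row compares 5, 0 and picks T; Column would get 2.
Among 6, 3, 2, the best is 6 at L. Subgame-perfect outcome: (B, L) with payoffs (2, 6).
Now find the simultaneous Nash equilibrium.
Row's best replies: L→B; C→T; R→T.
Column's best replies: T→C; B→R.
The unique mutual best reply is (T, C), giving (6, 3).
Column's commitment gain: 6 − 3 = 3.

3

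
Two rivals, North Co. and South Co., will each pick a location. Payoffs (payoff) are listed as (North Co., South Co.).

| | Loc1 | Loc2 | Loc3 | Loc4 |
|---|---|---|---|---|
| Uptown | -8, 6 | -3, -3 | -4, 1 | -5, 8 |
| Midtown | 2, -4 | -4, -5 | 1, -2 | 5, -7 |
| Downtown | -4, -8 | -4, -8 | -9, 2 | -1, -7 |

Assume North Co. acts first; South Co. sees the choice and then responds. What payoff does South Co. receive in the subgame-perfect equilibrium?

Work backward from South Co.'s decision.
- Uptown: South Co. compares 6, -3, 1, 8 and picks Loc4; North Co. would get -5.
- Midtown: South Co. compares -4, -5, -2, -7 and picks Loc3; North Co. would get 1.
- Downtown: South Co. compares -8, -8, 2, -7 and picks Loc3; North Co. would get -9.
Among -5, 1, -9, the best is 1 at Midtown. Subgame-perfect outcome: (Midtown, Loc3) with payoffs (1, -2).

-2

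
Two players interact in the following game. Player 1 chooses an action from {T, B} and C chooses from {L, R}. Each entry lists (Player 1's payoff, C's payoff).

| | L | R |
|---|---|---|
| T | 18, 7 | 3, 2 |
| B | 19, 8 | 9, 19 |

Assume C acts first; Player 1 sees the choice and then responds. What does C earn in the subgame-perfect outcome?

19

Work backward from Player 1's decision.
- L → Player 1 plays B (best of 18, 19); C gets 8.
- R → Player 1 plays B (best of 3, 9); C gets 19.
Maximizing over 8, 19, C chooses R. Subgame-perfect outcome: (B, R) with payoffs (9, 19).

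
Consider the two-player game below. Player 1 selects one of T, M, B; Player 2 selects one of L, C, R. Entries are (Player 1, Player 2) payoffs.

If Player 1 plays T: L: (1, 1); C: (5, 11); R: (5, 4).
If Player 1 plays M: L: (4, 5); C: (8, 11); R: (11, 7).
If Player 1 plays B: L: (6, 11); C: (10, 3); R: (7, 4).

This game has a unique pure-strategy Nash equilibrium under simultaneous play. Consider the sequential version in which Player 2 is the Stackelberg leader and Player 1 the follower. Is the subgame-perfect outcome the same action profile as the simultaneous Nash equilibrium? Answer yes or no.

yes

Work backward from Player 1's decision.
- L: BR = B, leader payoff 11.
- C: BR = B, leader payoff 3.
- R: BR = M, leader payoff 7.
Player 2's induced payoffs are 11, 3, 7, so Player 2 commits to L. Subgame-perfect outcome: (B, L) with payoffs (6, 11).
Now find the simultaneous Nash equilibrium.
Player 1's best replies: L→B; C→B; R→M.
Player 2's best replies: T→C; M→C; B→L.
Only (B, L) has each player best-responding; Nash payoffs (6, 11).
Sequential outcome (B, L) coincides with the Nash profile (B, L).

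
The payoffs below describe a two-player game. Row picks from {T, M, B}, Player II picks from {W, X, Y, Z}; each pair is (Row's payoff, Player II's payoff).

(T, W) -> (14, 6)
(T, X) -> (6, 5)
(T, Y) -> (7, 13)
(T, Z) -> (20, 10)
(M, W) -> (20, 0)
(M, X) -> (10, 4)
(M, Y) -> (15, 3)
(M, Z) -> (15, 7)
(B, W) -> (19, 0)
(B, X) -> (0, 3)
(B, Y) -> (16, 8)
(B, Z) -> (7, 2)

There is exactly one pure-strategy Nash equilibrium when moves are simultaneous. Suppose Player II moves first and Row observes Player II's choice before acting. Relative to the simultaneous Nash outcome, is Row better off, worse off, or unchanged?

better off

Work backward from Row's decision.
- W: Row compares 14, 20, 19 and picks M; Player II would get 0.
- X: Row compares 6, 10, 0 and picks M; Player II would get 4.
- Y: Row compares 7, 15, 16 and picks B; Player II would get 8.
- Z: Row compares 20, 15, 7 and picks T; Player II would get 10.
Player II's induced payoffs are 0, 4, 8, 10, so Player II commits to Z. Subgame-perfect outcome: (T, Z) with payoffs (20, 10).
Under simultaneous play:
Row's best replies: W→M; X→M; Y→B; Z→T.
Player II's best replies: T→Y; M→Z; B→Y.
The unique mutual best reply is (B, Y), giving (16, 8).
Row earns 20 sequentially versus 16 at the Nash outcome: better off.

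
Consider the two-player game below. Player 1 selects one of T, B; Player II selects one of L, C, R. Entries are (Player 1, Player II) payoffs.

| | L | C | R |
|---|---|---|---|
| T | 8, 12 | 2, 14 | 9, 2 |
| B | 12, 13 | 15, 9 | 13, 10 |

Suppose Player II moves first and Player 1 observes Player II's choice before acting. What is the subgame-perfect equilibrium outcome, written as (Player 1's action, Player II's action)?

(B, L)

Backward induction with Player II moving first.
- L → Player 1 plays B (best of 8, 12); Player II gets 13.
- C → Player 1 plays B (best of 2, 15); Player II gets 9.
- R → Player 1 plays B (best of 9, 13); Player II gets 10.
Player II's induced payoffs are 13, 9, 10, so Player II commits to L. Subgame-perfect outcome: (B, L) with payoffs (12, 13).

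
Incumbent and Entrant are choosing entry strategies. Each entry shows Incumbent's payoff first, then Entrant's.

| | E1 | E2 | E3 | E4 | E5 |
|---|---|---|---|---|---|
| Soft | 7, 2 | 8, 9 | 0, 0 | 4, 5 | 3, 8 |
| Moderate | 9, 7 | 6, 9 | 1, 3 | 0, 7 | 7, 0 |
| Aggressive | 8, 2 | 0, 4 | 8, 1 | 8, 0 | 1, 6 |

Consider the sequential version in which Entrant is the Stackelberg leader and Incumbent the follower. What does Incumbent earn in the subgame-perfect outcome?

Solve by backward induction (Entrant leads).
- E1: Incumbent compares 7, 9, 8 and picks Moderate; Entrant would get 7.
- E2: Incumbent compares 8, 6, 0 and picks Soft; Entrant would get 9.
- E3: Incumbent compares 0, 1, 8 and picks Aggressive; Entrant would get 1.
- E4: Incumbent compares 4, 0, 8 and picks Aggressive; Entrant would get 0.
- E5: Incumbent compares 3, 7, 1 and picks Moderate; Entrant would get 0.
Entrant's induced payoffs are 7, 9, 1, 0, 0, so Entrant commits to E2. Subgame-perfect outcome: (Soft, E2) with payoffs (8, 9).

8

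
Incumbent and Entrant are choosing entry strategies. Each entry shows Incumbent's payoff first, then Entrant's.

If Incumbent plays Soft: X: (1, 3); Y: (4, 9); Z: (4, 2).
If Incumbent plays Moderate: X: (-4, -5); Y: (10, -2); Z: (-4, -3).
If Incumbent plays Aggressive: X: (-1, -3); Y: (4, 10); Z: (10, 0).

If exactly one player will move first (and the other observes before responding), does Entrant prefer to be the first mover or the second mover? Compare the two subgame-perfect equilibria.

first

If Incumbent leads: Entrant's best replies are Soft→Y, Moderate→Y, Aggressive→Y; Incumbent's induced payoffs 4, 10, 4; outcome (Moderate, Y), payoffs (10, -2).
If Entrant leads: Incumbent's best replies are X→Soft, Y→Moderate, Z→Aggressive; Entrant's induced payoffs 3, -2, 0; outcome (Soft, X), payoffs (1, 3).
Entrant gets 3 moving first and -2 moving second, so Entrant prefers to move first.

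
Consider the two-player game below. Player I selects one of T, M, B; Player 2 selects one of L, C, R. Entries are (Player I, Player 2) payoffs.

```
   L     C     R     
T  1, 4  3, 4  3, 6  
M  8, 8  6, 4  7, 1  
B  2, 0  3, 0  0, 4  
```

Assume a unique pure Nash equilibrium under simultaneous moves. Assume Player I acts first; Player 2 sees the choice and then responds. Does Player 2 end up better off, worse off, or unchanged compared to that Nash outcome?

Work backward from Player 2's decision.
- T: BR = R, leader payoff 3.
- M: BR = L, leader payoff 8.
- B: BR = R, leader payoff 0.
Among 3, 8, 0, the best is 8 at M. Subgame-perfect outcome: (M, L) with payoffs (8, 8).
Under simultaneous play:
Player I's best replies: L→M; C→M; R→M.
Player 2's best replies: T→R; M→L; B→R.
The unique mutual best reply is (M, L), giving (8, 8).
Player 2 earns 8 sequentially versus 8 at the Nash outcome: unchanged.

unchanged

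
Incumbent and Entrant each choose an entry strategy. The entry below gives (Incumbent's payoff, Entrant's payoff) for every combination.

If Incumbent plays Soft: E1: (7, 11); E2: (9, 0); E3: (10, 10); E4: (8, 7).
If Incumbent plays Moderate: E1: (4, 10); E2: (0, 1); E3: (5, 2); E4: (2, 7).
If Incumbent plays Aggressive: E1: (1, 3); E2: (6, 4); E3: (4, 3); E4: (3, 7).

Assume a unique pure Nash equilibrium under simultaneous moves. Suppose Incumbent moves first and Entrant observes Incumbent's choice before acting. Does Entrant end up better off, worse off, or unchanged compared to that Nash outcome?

unchanged

Entrant best-responds to each possible Incumbent move:
- Soft: BR = E1, leader payoff 7.
- Moderate: BR = E1, leader payoff 4.
- Aggressive: BR = E4, leader payoff 3.
Incumbent's induced payoffs are 7, 4, 3, so Incumbent commits to Soft. Subgame-perfect outcome: (Soft, E1) with payoffs (7, 11).
Now find the simultaneous Nash equilibrium.
Incumbent's best replies: E1→Soft; E2→Soft; E3→Soft; E4→Soft.
Entrant's best replies: Soft→E1; Moderate→E1; Aggressive→E4.
Only (Soft, E1) has each player best-responding; Nash payoffs (7, 11).
Entrant earns 11 sequentially versus 11 at the Nash outcome: unchanged.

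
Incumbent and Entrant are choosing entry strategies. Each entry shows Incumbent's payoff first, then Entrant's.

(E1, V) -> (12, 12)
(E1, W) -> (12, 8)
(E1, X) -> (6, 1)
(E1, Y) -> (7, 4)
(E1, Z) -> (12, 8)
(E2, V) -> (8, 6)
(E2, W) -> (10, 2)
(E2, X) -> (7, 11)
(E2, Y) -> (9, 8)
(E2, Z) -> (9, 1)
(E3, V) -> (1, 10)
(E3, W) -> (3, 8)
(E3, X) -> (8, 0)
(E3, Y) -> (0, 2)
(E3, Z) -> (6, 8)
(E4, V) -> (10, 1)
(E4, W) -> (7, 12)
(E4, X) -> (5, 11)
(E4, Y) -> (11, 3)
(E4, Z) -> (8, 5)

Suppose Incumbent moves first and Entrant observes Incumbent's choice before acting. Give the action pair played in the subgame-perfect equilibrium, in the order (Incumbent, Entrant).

(E1, V)

Work backward from Entrant's decision.
- E1: BR = V, leader payoff 12.
- E2: BR = X, leader payoff 7.
- E3: BR = V, leader payoff 1.
- E4: BR = W, leader payoff 7.
Among 12, 7, 1, 7, the best is 12 at E1. Subgame-perfect outcome: (E1, V) with payoffs (12, 12).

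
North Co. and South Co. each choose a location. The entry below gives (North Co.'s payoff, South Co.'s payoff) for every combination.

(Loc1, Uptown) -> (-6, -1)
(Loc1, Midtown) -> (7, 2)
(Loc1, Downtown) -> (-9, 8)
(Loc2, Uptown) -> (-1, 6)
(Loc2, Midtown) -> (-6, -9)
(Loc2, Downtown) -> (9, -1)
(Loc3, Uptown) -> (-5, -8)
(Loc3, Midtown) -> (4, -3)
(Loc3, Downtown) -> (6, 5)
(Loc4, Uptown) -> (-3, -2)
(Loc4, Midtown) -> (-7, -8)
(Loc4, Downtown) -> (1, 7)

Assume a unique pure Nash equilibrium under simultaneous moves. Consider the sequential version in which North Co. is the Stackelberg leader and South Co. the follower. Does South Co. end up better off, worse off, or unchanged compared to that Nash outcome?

Solve by backward induction (North Co. leads).
- Loc1: BR = Downtown, leader payoff -9.
- Loc2: BR = Uptown, leader payoff -1.
- Loc3: BR = Downtown, leader payoff 6.
- Loc4: BR = Downtown, leader payoff 1.
North Co.'s induced payoffs are -9, -1, 6, 1, so North Co. commits to Loc3. Subgame-perfect outcome: (Loc3, Downtown) with payoffs (6, 5).
For the simultaneous game, intersect best replies.
North Co.'s best replies: Uptown→Loc2; Midtown→Loc1; Downtown→Loc2.
South Co.'s best replies: Loc1→Downtown; Loc2→Uptown; Loc3→Downtown; Loc4→Downtown.
Only (Loc2, Uptown) has each player best-responding; Nash payoffs (-1, 6).
South Co. earns 5 sequentially versus 6 at the Nash outcome: worse off.

worse off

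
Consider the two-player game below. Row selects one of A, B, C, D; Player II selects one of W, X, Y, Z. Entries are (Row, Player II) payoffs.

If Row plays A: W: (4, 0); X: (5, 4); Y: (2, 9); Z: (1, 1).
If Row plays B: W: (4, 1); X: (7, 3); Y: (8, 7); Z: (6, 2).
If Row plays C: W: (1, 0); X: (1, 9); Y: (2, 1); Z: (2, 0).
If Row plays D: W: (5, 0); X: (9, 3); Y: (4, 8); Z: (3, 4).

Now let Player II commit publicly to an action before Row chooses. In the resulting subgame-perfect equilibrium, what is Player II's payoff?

7

Row best-responds to each possible Player II move:
- W: BR = D, leader payoff 0.
- X: BR = D, leader payoff 3.
- Y: BR = B, leader payoff 7.
- Z: BR = B, leader payoff 2.
Among 0, 3, 7, 2, the best is 7 at Y. Subgame-perfect outcome: (B, Y) with payoffs (8, 7).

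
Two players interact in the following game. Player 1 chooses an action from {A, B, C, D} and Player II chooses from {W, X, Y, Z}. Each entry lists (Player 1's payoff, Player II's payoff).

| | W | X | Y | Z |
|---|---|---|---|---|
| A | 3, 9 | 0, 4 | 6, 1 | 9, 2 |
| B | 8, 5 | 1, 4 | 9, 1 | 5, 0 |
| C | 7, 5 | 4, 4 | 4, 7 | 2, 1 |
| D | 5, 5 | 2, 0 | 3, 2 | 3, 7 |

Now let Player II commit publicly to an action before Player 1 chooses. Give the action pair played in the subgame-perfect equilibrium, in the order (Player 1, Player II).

(B, W)

Backward induction with Player II moving first.
- W: BR = B, leader payoff 5.
- X: BR = C, leader payoff 4.
- Y: BR = B, leader payoff 1.
- Z: BR = A, leader payoff 2.
Among 5, 4, 1, 2, the best is 5 at W. Subgame-perfect outcome: (B, W) with payoffs (8, 5).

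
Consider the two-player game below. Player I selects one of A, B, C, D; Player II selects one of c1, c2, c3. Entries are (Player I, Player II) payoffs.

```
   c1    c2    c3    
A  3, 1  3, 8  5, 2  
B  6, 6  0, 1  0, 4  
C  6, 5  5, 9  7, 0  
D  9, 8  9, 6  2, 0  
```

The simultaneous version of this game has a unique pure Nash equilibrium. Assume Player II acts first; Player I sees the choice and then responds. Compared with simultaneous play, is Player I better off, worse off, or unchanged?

Work backward from Player I's decision.
- c1: Player I compares 3, 6, 6, 9 and picks D; Player II would get 8.
- c2: Player I compares 3, 0, 5, 9 and picks D; Player II would get 6.
- c3: Player I compares 5, 0, 7, 2 and picks C; Player II would get 0.
Among 8, 6, 0, the best is 8 at c1. Subgame-perfect outcome: (D, c1) with payoffs (9, 8).
Now find the simultaneous Nash equilibrium.
Player I's best replies: c1→D; c2→D; c3→C.
Player II's best replies: A→c2; B→c1; C→c2; D→c1.
Only (D, c1) has each player best-responding; Nash payoffs (9, 8).
Player I earns 9 sequentially versus 9 at the Nash outcome: unchanged.

unchanged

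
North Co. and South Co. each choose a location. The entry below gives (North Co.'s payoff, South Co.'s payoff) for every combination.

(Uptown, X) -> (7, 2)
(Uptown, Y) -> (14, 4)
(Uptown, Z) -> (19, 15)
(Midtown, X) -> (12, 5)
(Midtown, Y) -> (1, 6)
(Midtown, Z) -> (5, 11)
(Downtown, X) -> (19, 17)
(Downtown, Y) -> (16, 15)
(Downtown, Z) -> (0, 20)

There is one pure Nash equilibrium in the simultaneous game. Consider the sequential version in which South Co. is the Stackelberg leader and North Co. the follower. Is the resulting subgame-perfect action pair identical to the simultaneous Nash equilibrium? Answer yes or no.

Solve by backward induction (South Co. leads).
- X: North Co. compares 7, 12, 19 and picks Downtown; South Co. would get 17.
- Y: North Co. compares 14, 1, 16 and picks Downtown; South Co. would get 15.
- Z: North Co. compares 19, 5, 0 and picks Uptown; South Co. would get 15.
South Co.'s induced payoffs are 17, 15, 15, so South Co. commits to X. Subgame-perfect outcome: (Downtown, X) with payoffs (19, 17).
For the simultaneous game, intersect best replies.
North Co.'s best replies: X→Downtown; Y→Downtown; Z→Uptown.
South Co.'s best replies: Uptown→Z; Midtown→Z; Downtown→Z.
The unique mutual best reply is (Uptown, Z), giving (19, 15).
Sequential outcome (Downtown, X) differs from the Nash profile (Uptown, Z).

no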